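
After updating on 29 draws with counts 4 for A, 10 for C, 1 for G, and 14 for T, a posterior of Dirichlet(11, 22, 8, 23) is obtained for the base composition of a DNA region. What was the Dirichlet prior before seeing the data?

Dirichlet(7, 12, 7, 9)

For a Dirichlet(α) prior with multinomial counts c, the posterior is Dirichlet(α + c) componentwise.
Subtract each count from the matching posterior parameter: 11−4=7, 22−10=12, 8−1=7, 23−14=9.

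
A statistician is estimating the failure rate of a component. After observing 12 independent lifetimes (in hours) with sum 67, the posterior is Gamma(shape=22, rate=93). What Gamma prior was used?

For an exponential likelihood with a Gamma(α, β) prior on the rate, n observations with total T give posterior Gamma(α+n, β+T).
So α = 22 − 12 = 10 and β = 93 − 67 = 26.

Gamma(shape=10, rate=26)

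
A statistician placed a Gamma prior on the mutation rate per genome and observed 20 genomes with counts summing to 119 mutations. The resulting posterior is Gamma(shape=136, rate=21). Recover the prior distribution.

Gamma(shape=17, rate=1)

Gamma–Poisson conjugacy: posterior shape = α + Σxᵢ, posterior rate = β + n.
So α = 136 − 119 = 17 and β = 21 − 20 = 1.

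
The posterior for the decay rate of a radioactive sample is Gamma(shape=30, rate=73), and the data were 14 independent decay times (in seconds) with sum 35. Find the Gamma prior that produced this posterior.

Gamma–exponential conjugacy: posterior shape = α + n, posterior rate = β + Σtᵢ.
So α = 30 − 14 = 16 and β = 73 − 35 = 38.

Gamma(shape=16, rate=38)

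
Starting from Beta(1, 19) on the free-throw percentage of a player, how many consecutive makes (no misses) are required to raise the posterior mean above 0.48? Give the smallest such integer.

k = 17

After k makes and 0 misses the posterior is Beta(1+k, 19), with mean (1+k)/(1+19+k).
Set (1+k)/(20+k) > 0.48 and solve: k > (0.48·20 − 1)/(1 − 0.48) = 16.538.
The smallest integer exceeding 16.538 is 17, and checking k=17: (18)/(37) = 0.4865 > 0.48.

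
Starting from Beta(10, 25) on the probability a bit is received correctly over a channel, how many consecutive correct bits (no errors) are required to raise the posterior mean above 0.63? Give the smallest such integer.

k = 33

After k correct bits and 0 errors the posterior is Beta(10+k, 25), with mean (10+k)/(10+25+k).
Set (10+k)/(35+k) > 0.63 and solve: k > (0.63·35 − 10)/(1 − 0.63) = 32.568.
The smallest integer exceeding 32.568 is 33, and checking k=33: (43)/(68) = 0.6324 > 0.63.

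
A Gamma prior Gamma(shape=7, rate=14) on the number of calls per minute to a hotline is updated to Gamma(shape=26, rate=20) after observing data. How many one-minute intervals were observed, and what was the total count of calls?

n = 6 one-minute intervals with total 19 calls

A Gamma(α, β) prior (rate parametrization) on a Poisson rate with n observations summing to S gives posterior Gamma(α+S, β+n).
Matching: Σxᵢ = 26 − 7 = 19 and n = 20 − 14 = 6.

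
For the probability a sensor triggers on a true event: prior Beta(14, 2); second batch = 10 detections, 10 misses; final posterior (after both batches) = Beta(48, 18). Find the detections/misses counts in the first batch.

Sequential conjugate updates are equivalent to a single update on the pooled data, so total successes = posterior α − prior α and total failures = posterior β − prior β.
Total across both batches: 48−14=34 detections, 18−2=16 misses.
Subtract the second batch: 34−10=24 detections and 16−10=6 misses.

24 detections and 6 misses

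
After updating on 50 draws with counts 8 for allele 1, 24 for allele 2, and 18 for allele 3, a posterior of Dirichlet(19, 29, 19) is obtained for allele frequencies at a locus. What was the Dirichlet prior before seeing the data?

For a Dirichlet(α) prior with multinomial counts c, the posterior is Dirichlet(α + c) componentwise.
Subtract each count from the matching posterior parameter: 19−8=11, 29−24=5, 19−18=1.

Dirichlet(11, 5, 1)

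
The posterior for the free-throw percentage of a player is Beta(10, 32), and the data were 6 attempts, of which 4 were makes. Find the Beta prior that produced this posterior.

Beta(6, 30)

Beta is conjugate to the binomial likelihood: posterior = Beta(α+s, β+f).
So α = 10 − 4 = 6 and β = 32 − 2 = 30.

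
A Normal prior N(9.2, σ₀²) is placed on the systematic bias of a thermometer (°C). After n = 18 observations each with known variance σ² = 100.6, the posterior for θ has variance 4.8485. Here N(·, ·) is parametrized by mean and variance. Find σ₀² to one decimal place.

σ₀² = 36.6

For the Normal–Normal model with known σ², precisions add: τ_n = τ₀ + n/σ².
So 1/σ₀² = 1/4.8485 − 18/100.6 = 0.206249 − 0.178926 = 0.027323.
Hence σ₀² = 1/0.027323 ≈ 36.6.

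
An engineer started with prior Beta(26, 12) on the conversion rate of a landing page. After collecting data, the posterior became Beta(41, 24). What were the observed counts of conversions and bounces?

15 conversions and 12 bounces

A Beta(α, β) prior with s successes and f failures in binomial data gives a Beta(α+s, β+f) posterior.
Match parameters: s=41−26=15, f=24−12=12.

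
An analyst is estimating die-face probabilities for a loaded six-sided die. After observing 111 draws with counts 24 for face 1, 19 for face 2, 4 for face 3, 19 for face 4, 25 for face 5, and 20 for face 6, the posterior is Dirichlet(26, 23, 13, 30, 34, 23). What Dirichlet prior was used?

For a Dirichlet(α) prior with multinomial counts c, the posterior is Dirichlet(α + c) componentwise.
Subtract each count from the matching posterior parameter: 26−24=2, 23−19=4, 13−4=9, 30−19=11, 34−25=9, 23−20=3.

Dirichlet(2, 4, 9, 11, 9, 3)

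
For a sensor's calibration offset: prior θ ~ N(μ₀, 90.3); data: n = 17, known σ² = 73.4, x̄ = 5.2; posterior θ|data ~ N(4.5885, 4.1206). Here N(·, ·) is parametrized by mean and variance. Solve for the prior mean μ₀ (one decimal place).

The posterior mean is a precision-weighted average: μ_n = (τ₀μ₀ + τ_data·x̄)/(τ₀+τ_data), with τ₀=1/σ₀² and τ_data=n/σ².
Here τ₀ = 1/90.3 = 0.011074 and τ_data = 17/73.4 = 0.231608, so τ_n = 0.242682.
Rearranging for μ₀: μ₀ = (μ_n·τ_n − τ_data·x̄)/τ₀ = (4.5885·0.242682 − 0.231608·5.2) / 0.011074 = -0.090815/0.011074 ≈ -8.2.

μ₀ = -8.2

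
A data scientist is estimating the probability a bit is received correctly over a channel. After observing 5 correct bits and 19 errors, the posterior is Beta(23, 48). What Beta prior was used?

Beta(18, 29)

Under Beta–binomial conjugacy the posterior parameters are (a+s, b+f).
Subtract the data counts: 23−5=18, 48−19=29.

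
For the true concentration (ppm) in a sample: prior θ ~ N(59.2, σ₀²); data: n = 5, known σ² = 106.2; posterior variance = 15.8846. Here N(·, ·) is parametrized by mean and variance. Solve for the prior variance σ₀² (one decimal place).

σ₀² = 63.0

Posterior precision equals prior precision plus data precision: 1/σ_n² = 1/σ₀² + n/σ².
So 1/σ₀² = 1/15.8846 − 5/106.2 = 0.062954 − 0.047081 = 0.015873.
Hence σ₀² = 1/0.015873 ≈ 63.0.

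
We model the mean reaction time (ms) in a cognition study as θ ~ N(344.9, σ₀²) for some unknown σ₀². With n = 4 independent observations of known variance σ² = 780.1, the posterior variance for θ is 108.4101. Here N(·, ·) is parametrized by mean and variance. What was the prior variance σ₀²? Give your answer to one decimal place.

σ₀² = 244.1

Posterior precision equals prior precision plus data precision: 1/σ_n² = 1/σ₀² + n/σ².
So 1/σ₀² = 1/108.4101 − 4/780.1 = 0.009224 − 0.005128 = 0.004096.
Hence σ₀² = 1/0.004096 ≈ 244.1.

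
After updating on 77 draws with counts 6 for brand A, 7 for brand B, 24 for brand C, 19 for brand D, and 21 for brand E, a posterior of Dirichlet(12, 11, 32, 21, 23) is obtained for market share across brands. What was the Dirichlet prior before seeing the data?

For a Dirichlet(α) prior with multinomial counts c, the posterior is Dirichlet(α + c) componentwise.
Subtract each count from the matching posterior parameter: 12−6=6, 11−7=4, 32−24=8, 21−19=2, 23−21=2.

Dirichlet(6, 4, 8, 2, 2)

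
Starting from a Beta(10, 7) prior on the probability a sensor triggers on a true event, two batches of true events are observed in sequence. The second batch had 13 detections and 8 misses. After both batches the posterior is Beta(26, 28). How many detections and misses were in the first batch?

3 detections and 13 misses

Sequential conjugate updates are equivalent to a single update on the pooled data, so total successes = posterior α − prior α and total failures = posterior β − prior β.
Total across both batches: 26−10=16 detections, 28−7=21 misses.
Subtract the second batch: 16−13=3 detections and 21−8=13 misses.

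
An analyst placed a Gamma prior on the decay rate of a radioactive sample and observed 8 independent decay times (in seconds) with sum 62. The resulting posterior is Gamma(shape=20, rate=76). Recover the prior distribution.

Gamma–exponential conjugacy: posterior shape = α + n, posterior rate = β + Σtᵢ.
So α = 20 − 8 = 12 and β = 76 − 62 = 14.

Gamma(shape=12, rate=14)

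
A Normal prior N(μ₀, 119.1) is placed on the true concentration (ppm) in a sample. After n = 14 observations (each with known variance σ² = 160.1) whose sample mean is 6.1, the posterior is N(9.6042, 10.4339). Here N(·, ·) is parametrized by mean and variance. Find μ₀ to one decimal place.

The posterior mean is a precision-weighted average: μ_n = (τ₀μ₀ + τ_data·x̄)/(τ₀+τ_data), with τ₀=1/σ₀² and τ_data=n/σ².
Here τ₀ = 1/119.1 = 0.008396 and τ_data = 14/160.1 = 0.087445, so τ_n = 0.095841.
Rearranging for μ₀: μ₀ = (μ_n·τ_n − τ_data·x̄)/τ₀ = (9.6042·0.095841 − 0.087445·6.1) / 0.008396 = 0.387062/0.008396 ≈ 46.1.

μ₀ = 46.1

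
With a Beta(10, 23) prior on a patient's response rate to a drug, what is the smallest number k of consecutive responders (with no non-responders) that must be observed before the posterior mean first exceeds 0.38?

k = 5

After k responders and 0 non-responders the posterior is Beta(10+k, 23), with mean (10+k)/(10+23+k).
Set (10+k)/(33+k) > 0.38 and solve: k > (0.38·33 − 10)/(1 − 0.38) = 4.097.
The smallest integer exceeding 4.097 is 5, and checking k=5: (15)/(38) = 0.3947 > 0.38.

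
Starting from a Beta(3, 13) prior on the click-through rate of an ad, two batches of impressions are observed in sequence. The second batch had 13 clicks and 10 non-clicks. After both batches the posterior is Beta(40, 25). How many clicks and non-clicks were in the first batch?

24 clicks and 2 non-clicks

Because Beta–binomial updating is additive in the counts, the combined data contributed (α_post−α_prior, β_post−β_prior) successes and failures.
Total across both batches: 40−3=37 clicks, 25−13=12 non-clicks.
Subtract the second batch: 37−13=24 clicks and 12−10=2 non-clicks.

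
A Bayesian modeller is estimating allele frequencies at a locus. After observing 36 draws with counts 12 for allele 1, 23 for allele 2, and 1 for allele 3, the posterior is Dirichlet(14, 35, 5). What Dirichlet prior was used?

For a Dirichlet(α) prior with multinomial counts c, the posterior is Dirichlet(α + c) componentwise.
Subtract each count from the matching posterior parameter: 14−12=2, 35−23=12, 5−1=4.

Dirichlet(2, 12, 4)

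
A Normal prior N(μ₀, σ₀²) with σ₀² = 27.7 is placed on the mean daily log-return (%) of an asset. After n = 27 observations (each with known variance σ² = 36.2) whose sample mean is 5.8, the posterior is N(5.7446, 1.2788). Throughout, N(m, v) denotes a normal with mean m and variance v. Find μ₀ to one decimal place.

The posterior mean is a precision-weighted average: μ_n = (τ₀μ₀ + τ_data·x̄)/(τ₀+τ_data), with τ₀=1/σ₀² and τ_data=n/σ².
Here τ₀ = 1/27.7 = 0.036101 and τ_data = 27/36.2 = 0.745856, so τ_n = 0.781957.
Rearranging for μ₀: μ₀ = (μ_n·τ_n − τ_data·x̄)/τ₀ = (5.7446·0.781957 − 0.745856·5.8) / 0.036101 = 0.166065/0.036101 ≈ 4.6.

μ₀ = 4.6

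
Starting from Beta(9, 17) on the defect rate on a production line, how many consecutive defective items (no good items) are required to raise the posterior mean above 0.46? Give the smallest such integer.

After k defective items and 0 good items the posterior is Beta(9+k, 17), with mean (9+k)/(9+17+k).
Set (9+k)/(26+k) > 0.46 and solve: k > (0.46·26 − 9)/(1 − 0.46) = 5.481.
The smallest integer exceeding 5.481 is 6, and checking k=6: (15)/(32) = 0.4688 > 0.46.

k = 6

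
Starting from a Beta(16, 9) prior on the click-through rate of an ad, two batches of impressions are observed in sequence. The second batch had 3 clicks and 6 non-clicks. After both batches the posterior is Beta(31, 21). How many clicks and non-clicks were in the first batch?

12 clicks and 6 non-clicks

Sequential conjugate updates are equivalent to a single update on the pooled data, so total successes = posterior α − prior α and total failures = posterior β − prior β.
Total across both batches: 31−16=15 clicks, 21−9=12 non-clicks.
Subtract the second batch: 15−3=12 clicks and 12−6=6 non-clicks.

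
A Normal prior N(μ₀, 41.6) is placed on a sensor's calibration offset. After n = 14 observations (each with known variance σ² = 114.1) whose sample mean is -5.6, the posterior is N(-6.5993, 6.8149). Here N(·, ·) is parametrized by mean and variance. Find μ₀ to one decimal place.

μ₀ = -11.7

The posterior mean is a precision-weighted average: μ_n = (τ₀μ₀ + τ_data·x̄)/(τ₀+τ_data), with τ₀=1/σ₀² and τ_data=n/σ².
Here τ₀ = 1/41.6 = 0.024038 and τ_data = 14/114.1 = 0.122699, so τ_n = 0.146737.
Rearranging for μ₀: μ₀ = (μ_n·τ_n − τ_data·x̄)/τ₀ = (-6.5993·0.146737 − 0.122699·-5.6) / 0.024038 = -0.281247/0.024038 ≈ -11.7.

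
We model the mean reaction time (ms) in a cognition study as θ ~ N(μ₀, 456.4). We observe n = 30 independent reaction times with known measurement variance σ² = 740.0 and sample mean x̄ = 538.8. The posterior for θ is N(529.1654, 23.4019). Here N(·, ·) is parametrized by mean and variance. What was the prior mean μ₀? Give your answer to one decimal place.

With known observation variance, the Normal–Normal posterior has precision τ_n = τ₀ + n/σ² and mean μ_n = (τ₀μ₀ + (n/σ²)x̄)/τ_n.
Here τ₀ = 1/456.4 = 0.002191 and τ_data = 30/740.0 = 0.040541, so τ_n = 0.042732.
Rearranging for μ₀: μ₀ = (μ_n·τ_n − τ_data·x̄)/τ₀ = (529.1654·0.042732 − 0.040541·538.8) / 0.002191 = 0.768805/0.002191 ≈ 350.9.

μ₀ = 350.9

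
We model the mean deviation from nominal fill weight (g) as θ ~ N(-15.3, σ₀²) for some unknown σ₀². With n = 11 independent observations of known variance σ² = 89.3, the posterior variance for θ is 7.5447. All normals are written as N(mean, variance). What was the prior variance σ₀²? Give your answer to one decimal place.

For the Normal–Normal model with known σ², precisions add: τ_n = τ₀ + n/σ².
So 1/σ₀² = 1/7.5447 − 11/89.3 = 0.132543 − 0.123180 = 0.009363.
Hence σ₀² = 1/0.009363 ≈ 106.8.

σ₀² = 106.8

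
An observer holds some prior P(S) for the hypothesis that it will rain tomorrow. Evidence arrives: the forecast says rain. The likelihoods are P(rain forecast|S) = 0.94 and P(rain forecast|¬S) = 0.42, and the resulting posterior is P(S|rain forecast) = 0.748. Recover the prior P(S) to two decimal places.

In odds form, posterior odds = prior odds × likelihood ratio, so prior odds = posterior odds ÷ LR.
Posterior odds = 0.748/(1−0.748) = 2.9683. LR = 0.94/0.42 = 2.2381.
Prior odds = 2.9683/2.2381 = 1.3263, so P(S) = 1.3263/(1+1.3263) ≈ 0.57.

P(S) = 0.57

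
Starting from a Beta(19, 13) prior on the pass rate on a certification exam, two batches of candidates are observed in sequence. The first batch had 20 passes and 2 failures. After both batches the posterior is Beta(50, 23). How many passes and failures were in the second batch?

11 passes and 8 failures

Because Beta–binomial updating is additive in the counts, the combined data contributed (α_post−α_prior, β_post−β_prior) successes and failures.
Total across both batches: 50−19=31 passes, 23−13=10 failures.
Subtract the first batch: 31−20=11 passes and 10−2=8 failures.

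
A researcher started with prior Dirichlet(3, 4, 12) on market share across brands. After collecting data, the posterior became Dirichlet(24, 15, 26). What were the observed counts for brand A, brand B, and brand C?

counts (21, 11, 14)

For a Dirichlet(α) prior with multinomial counts c, the posterior is Dirichlet(α + c) componentwise.
Counts are posterior − prior componentwise: 24−3=21, 15−4=11, 26−12=14.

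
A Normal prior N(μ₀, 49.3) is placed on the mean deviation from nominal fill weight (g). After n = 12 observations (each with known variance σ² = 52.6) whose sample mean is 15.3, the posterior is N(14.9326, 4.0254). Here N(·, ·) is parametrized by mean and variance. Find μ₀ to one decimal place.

μ₀ = 10.8

With known observation variance, the Normal–Normal posterior has precision τ_n = τ₀ + n/σ² and mean μ_n = (τ₀μ₀ + (n/σ²)x̄)/τ_n.
Here τ₀ = 1/49.3 = 0.020284 and τ_data = 12/52.6 = 0.228137, so τ_n = 0.248421.
Rearranging for μ₀: μ₀ = (μ_n·τ_n − τ_data·x̄)/τ₀ = (14.9326·0.248421 − 0.228137·15.3) / 0.020284 = 0.219075/0.020284 ≈ 10.8.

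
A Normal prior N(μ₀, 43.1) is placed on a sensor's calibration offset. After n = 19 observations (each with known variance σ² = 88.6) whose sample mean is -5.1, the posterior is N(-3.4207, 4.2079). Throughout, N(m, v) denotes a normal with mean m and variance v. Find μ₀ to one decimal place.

With known observation variance, the Normal–Normal posterior has precision τ_n = τ₀ + n/σ² and mean μ_n = (τ₀μ₀ + (n/σ²)x̄)/τ_n.
Here τ₀ = 1/43.1 = 0.023202 and τ_data = 19/88.6 = 0.214447, so τ_n = 0.237649.
Rearranging for μ₀: μ₀ = (μ_n·τ_n − τ_data·x̄)/τ₀ = (-3.4207·0.237649 − 0.214447·-5.1) / 0.023202 = 0.280754/0.023202 ≈ 12.1.

μ₀ = 12.1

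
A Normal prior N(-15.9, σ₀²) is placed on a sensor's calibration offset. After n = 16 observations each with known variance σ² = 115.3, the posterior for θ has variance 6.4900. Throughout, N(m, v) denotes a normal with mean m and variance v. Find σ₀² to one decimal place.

Posterior precision equals prior precision plus data precision: 1/σ_n² = 1/σ₀² + n/σ².
So 1/σ₀² = 1/6.4900 − 16/115.3 = 0.154083 − 0.138768 = 0.015315.
Hence σ₀² = 1/0.015315 ≈ 65.3.

σ₀² = 65.3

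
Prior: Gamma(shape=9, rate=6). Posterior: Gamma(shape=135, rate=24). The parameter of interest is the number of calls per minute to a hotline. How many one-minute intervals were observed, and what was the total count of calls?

n = 18 one-minute intervals with total 126 calls

A Gamma(α, β) prior (rate parametrization) on a Poisson rate with n observations summing to S gives posterior Gamma(α+S, β+n).
Matching: Σxᵢ = 135 − 9 = 126 and n = 24 − 6 = 18.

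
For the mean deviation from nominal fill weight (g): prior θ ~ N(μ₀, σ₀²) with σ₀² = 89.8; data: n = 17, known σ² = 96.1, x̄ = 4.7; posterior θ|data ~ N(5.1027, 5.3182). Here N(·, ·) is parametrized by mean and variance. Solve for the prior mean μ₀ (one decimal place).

With known observation variance, the Normal–Normal posterior has precision τ_n = τ₀ + n/σ² and mean μ_n = (τ₀μ₀ + (n/σ²)x̄)/τ_n.
Here τ₀ = 1/89.8 = 0.011136 and τ_data = 17/96.1 = 0.176899, so τ_n = 0.188035.
Rearranging for μ₀: μ₀ = (μ_n·τ_n − τ_data·x̄)/τ₀ = (5.1027·0.188035 − 0.176899·4.7) / 0.011136 = 0.128061/0.011136 ≈ 11.5.

μ₀ = 11.5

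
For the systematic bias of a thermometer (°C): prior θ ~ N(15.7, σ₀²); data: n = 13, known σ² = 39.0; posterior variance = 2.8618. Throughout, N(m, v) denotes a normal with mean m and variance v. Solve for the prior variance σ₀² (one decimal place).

Posterior precision equals prior precision plus data precision: 1/σ_n² = 1/σ₀² + n/σ².
So 1/σ₀² = 1/2.8618 − 13/39.0 = 0.349430 − 0.333333 = 0.016097.
Hence σ₀² = 1/0.016097 ≈ 62.1.

σ₀² = 62.1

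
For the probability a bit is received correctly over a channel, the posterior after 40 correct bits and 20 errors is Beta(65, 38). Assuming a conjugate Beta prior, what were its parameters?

Beta(25, 18)

Beta is conjugate to the binomial likelihood: posterior = Beta(α+s, β+f).
So α = 65 − 40 = 25 and β = 38 − 20 = 18.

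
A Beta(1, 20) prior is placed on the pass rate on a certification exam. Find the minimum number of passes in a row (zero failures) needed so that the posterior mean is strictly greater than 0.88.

After k passes and 0 failures the posterior is Beta(1+k, 20), with mean (1+k)/(1+20+k).
Set (1+k)/(21+k) > 0.88 and solve: k > (0.88·21 − 1)/(1 − 0.88) = 145.667.
The smallest integer exceeding 145.667 is 146, and checking k=146: (147)/(167) = 0.8802 > 0.88.

k = 146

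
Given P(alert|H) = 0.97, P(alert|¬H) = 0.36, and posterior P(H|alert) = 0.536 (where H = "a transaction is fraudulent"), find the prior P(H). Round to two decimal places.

P(H) = 0.30

In odds form, posterior odds = prior odds × likelihood ratio, so prior odds = posterior odds ÷ LR.
Posterior odds = 0.536/(1−0.536) = 1.1552. LR = 0.97/0.36 = 2.6944.
Prior odds = 1.1552/2.6944 = 0.4287, so P(H) = 0.4287/(1+0.4287) ≈ 0.30.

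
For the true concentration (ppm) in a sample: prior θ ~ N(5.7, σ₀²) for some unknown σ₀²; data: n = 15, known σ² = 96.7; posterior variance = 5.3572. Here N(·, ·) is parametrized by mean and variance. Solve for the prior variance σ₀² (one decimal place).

Posterior precision equals prior precision plus data precision: 1/σ_n² = 1/σ₀² + n/σ².
So 1/σ₀² = 1/5.3572 − 15/96.7 = 0.186665 − 0.155119 = 0.031546.
Hence σ₀² = 1/0.031546 ≈ 31.7.

σ₀² = 31.7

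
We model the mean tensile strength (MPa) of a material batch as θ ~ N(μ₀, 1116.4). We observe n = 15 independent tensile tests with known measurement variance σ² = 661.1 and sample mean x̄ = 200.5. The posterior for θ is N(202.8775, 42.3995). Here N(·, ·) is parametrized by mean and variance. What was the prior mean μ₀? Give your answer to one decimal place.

μ₀ = 263.1

With known observation variance, the Normal–Normal posterior has precision τ_n = τ₀ + n/σ² and mean μ_n = (τ₀μ₀ + (n/σ²)x̄)/τ_n.
Here τ₀ = 1/1116.4 = 0.000896 and τ_data = 15/661.1 = 0.022689, so τ_n = 0.023585.
Rearranging for μ₀: μ₀ = (μ_n·τ_n − τ_data·x̄)/τ₀ = (202.8775·0.023585 − 0.022689·200.5) / 0.000896 = 0.235721/0.000896 ≈ 263.1.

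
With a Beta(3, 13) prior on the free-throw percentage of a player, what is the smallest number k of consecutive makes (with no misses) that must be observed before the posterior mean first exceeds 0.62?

After k makes and 0 misses the posterior is Beta(3+k, 13), with mean (3+k)/(3+13+k).
Set (3+k)/(16+k) > 0.62 and solve: k > (0.62·16 − 3)/(1 − 0.62) = 18.211.
The smallest integer exceeding 18.211 is 19, and checking k=19: (22)/(35) = 0.6286 > 0.62.

k = 19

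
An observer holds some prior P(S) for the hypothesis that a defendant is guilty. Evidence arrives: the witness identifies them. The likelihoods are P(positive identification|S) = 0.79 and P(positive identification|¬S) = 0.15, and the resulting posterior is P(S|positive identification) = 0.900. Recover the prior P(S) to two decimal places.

P(S) = 0.63

Bayes' rule in odds form gives O(S|E) = O(S)·[P(E|S)/P(E|¬S)], hence O(S) = O(S|E)/LR.
Posterior odds = 0.900/(1−0.900) = 9.0000. LR = 0.79/0.15 = 5.2667.
Prior odds = 9.0000/5.2667 = 1.7088, so P(S) = 1.7088/(1+1.7088) ≈ 0.63.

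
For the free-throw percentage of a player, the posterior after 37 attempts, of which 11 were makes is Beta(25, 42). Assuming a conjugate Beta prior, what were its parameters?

Beta(14, 16)

Beta is conjugate to the binomial likelihood: posterior = Beta(α+s, β+f).
Subtract the data counts: 25−11=14, 42−26=16.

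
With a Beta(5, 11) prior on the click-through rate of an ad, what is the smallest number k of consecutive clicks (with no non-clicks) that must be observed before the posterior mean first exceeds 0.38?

k = 2

After k clicks and 0 non-clicks the posterior is Beta(5+k, 11), with mean (5+k)/(5+11+k).
Set (5+k)/(16+k) > 0.38 and solve: k > (0.38·16 − 5)/(1 − 0.38) = 1.742.
The smallest integer exceeding 1.742 is 2.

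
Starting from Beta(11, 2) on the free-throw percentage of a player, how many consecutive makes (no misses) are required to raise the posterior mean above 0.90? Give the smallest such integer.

k = 8

After k makes and 0 misses the posterior is Beta(11+k, 2), with mean (11+k)/(11+2+k).
Set (11+k)/(13+k) > 0.90 and solve: k > (0.90·13 − 11)/(1 − 0.90) = 7.000.
The smallest integer exceeding 7.000 is 8.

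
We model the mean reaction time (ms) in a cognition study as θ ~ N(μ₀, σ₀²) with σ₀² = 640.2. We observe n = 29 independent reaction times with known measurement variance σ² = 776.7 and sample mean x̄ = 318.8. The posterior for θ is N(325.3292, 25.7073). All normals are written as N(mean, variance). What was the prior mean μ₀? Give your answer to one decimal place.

With known observation variance, the Normal–Normal posterior has precision τ_n = τ₀ + n/σ² and mean μ_n = (τ₀μ₀ + (n/σ²)x̄)/τ_n.
Here τ₀ = 1/640.2 = 0.001562 and τ_data = 29/776.7 = 0.037337, so τ_n = 0.038899.
Rearranging for μ₀: μ₀ = (μ_n·τ_n − τ_data·x̄)/τ₀ = (325.3292·0.038899 − 0.037337·318.8) / 0.001562 = 0.751945/0.001562 ≈ 481.4.

μ₀ = 481.4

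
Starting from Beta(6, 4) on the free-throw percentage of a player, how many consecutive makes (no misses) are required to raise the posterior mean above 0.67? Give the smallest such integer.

k = 3

After k makes and 0 misses the posterior is Beta(6+k, 4), with mean (6+k)/(6+4+k).
Set (6+k)/(10+k) > 0.67 and solve: k > (0.67·10 − 6)/(1 − 0.67) = 2.121.
The smallest integer exceeding 2.121 is 3.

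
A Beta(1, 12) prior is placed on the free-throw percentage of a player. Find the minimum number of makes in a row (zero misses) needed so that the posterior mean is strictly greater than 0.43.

k = 9

After k makes and 0 misses the posterior is Beta(1+k, 12), with mean (1+k)/(1+12+k).
Set (1+k)/(13+k) > 0.43 and solve: k > (0.43·13 − 1)/(1 − 0.43) = 8.053.
The smallest integer exceeding 8.053 is 9.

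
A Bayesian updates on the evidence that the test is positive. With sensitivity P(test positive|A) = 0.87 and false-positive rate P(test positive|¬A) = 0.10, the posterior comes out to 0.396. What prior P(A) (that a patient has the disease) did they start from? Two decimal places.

In odds form, posterior odds = prior odds × likelihood ratio, so prior odds = posterior odds ÷ LR.
Posterior odds = 0.396/(1−0.396) = 0.6556. LR = 0.87/0.10 = 8.7000.
Prior odds = 0.6556/8.7000 = 0.0754, so P(A) = 0.0754/(1+0.0754) ≈ 0.07.

P(A) = 0.07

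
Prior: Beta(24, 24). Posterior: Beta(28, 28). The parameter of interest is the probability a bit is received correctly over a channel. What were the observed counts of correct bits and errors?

Under Beta–binomial conjugacy the posterior parameters are (a+s, b+f).
So s = 28 − 24 = 4 and f = 28 − 24 = 4.

4 correct bits and 4 errors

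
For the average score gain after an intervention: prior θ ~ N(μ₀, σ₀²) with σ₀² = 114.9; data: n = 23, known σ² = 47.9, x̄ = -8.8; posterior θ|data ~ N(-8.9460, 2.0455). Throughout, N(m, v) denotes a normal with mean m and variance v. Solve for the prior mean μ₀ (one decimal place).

With known observation variance, the Normal–Normal posterior has precision τ_n = τ₀ + n/σ² and mean μ_n = (τ₀μ₀ + (n/σ²)x̄)/τ_n.
Here τ₀ = 1/114.9 = 0.008703 and τ_data = 23/47.9 = 0.480167, so τ_n = 0.488870.
Rearranging for μ₀: μ₀ = (μ_n·τ_n − τ_data·x̄)/τ₀ = (-8.9460·0.488870 − 0.480167·-8.8) / 0.008703 = -0.147961/0.008703 ≈ -17.0.

μ₀ = -17.0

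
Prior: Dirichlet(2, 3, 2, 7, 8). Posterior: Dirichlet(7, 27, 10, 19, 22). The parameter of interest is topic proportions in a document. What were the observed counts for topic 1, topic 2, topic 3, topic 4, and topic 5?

For a Dirichlet(α) prior with multinomial counts c, the posterior is Dirichlet(α + c) componentwise.
Counts are posterior − prior componentwise: 7−2=5, 27−3=24, 10−2=8, 19−7=12, 22−8=14.

counts (5, 24, 8, 12, 14)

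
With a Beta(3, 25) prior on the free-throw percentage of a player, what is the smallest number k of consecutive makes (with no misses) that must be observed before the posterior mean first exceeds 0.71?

k = 59

After k makes and 0 misses the posterior is Beta(3+k, 25), with mean (3+k)/(3+25+k).
Set (3+k)/(28+k) > 0.71 and solve: k > (0.71·28 − 3)/(1 − 0.71) = 58.207.
The smallest integer exceeding 58.207 is 59.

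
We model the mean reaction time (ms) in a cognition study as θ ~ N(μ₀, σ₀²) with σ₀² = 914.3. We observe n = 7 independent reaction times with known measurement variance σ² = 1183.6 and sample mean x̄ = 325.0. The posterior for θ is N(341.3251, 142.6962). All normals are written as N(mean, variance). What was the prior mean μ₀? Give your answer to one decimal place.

The posterior mean is a precision-weighted average: μ_n = (τ₀μ₀ + τ_data·x̄)/(τ₀+τ_data), with τ₀=1/σ₀² and τ_data=n/σ².
Here τ₀ = 1/914.3 = 0.001094 and τ_data = 7/1183.6 = 0.005914, so τ_n = 0.007008.
Rearranging for μ₀: μ₀ = (μ_n·τ_n − τ_data·x̄)/τ₀ = (341.3251·0.007008 − 0.005914·325.0) / 0.001094 = 0.469956/0.001094 ≈ 429.6.

μ₀ = 429.6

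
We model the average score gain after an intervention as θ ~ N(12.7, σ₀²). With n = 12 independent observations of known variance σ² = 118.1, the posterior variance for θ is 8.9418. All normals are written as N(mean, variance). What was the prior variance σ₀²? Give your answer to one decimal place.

Posterior precision equals prior precision plus data precision: 1/σ_n² = 1/σ₀² + n/σ².
So 1/σ₀² = 1/8.9418 − 12/118.1 = 0.111834 − 0.101609 = 0.010225.
Hence σ₀² = 1/0.010225 ≈ 97.8.

σ₀² = 97.8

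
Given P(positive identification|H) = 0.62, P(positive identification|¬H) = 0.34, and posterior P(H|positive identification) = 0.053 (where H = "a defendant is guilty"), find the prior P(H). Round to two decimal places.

P(H) = 0.03

Bayes' rule in odds form gives O(H|E) = O(H)·[P(E|H)/P(E|¬H)], hence O(H) = O(H|E)/LR.
Posterior odds = 0.053/(1−0.053) = 0.0560. LR = 0.62/0.34 = 1.8235.
Prior odds = 0.0560/1.8235 = 0.0307, so P(H) = 0.0307/(1+0.0307) ≈ 0.03.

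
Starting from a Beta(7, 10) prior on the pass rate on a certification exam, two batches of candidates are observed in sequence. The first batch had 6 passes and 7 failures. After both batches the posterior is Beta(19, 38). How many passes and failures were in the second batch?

Sequential conjugate updates are equivalent to a single update on the pooled data, so total successes = posterior α − prior α and total failures = posterior β − prior β.
Total across both batches: 19−7=12 passes, 38−10=28 failures.
Subtract the first batch: 12−6=6 passes and 28−7=21 failures.

6 passes and 21 failures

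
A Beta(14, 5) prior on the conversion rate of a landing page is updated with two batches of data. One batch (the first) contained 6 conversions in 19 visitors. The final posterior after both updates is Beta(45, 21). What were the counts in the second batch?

Sequential conjugate updates are equivalent to a single update on the pooled data, so total successes = posterior α − prior α and total failures = posterior β − prior β.
Total across both batches: 45−14=31 conversions, 21−5=16 bounces.
Subtract the first batch: 31−6=25 conversions and 16−13=3 bounces.

25 conversions and 3 bounces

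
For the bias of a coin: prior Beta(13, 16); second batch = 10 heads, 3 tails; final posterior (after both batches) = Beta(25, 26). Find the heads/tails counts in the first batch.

Because Beta–binomial updating is additive in the counts, the combined data contributed (α_post−α_prior, β_post−β_prior) successes and failures.
Total across both batches: 25−13=12 heads, 26−16=10 tails.
Subtract the second batch: 12−10=2 heads and 10−3=7 tails.

2 heads and 7 tails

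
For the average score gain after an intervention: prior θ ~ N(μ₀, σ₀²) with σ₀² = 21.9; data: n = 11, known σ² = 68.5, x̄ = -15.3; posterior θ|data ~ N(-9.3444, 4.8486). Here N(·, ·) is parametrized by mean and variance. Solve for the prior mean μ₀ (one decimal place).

μ₀ = 11.6

With known observation variance, the Normal–Normal posterior has precision τ_n = τ₀ + n/σ² and mean μ_n = (τ₀μ₀ + (n/σ²)x̄)/τ_n.
Here τ₀ = 1/21.9 = 0.045662 and τ_data = 11/68.5 = 0.160584, so τ_n = 0.206246.
Rearranging for μ₀: μ₀ = (μ_n·τ_n − τ_data·x̄)/τ₀ = (-9.3444·0.206246 − 0.160584·-15.3) / 0.045662 = 0.529690/0.045662 ≈ 11.6.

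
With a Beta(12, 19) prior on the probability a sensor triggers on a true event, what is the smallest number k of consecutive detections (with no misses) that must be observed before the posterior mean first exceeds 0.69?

After k detections and 0 misses the posterior is Beta(12+k, 19), with mean (12+k)/(12+19+k).
Set (12+k)/(31+k) > 0.69 and solve: k > (0.69·31 − 12)/(1 − 0.69) = 30.290.
The smallest integer exceeding 30.290 is 31.

k = 31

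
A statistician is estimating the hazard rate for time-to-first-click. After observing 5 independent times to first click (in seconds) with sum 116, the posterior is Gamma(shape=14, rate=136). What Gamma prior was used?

Gamma(shape=9, rate=20)

Gamma–exponential conjugacy: posterior shape = α + n, posterior rate = β + Σtᵢ.
So α = 14 − 5 = 9 and β = 136 − 116 = 20.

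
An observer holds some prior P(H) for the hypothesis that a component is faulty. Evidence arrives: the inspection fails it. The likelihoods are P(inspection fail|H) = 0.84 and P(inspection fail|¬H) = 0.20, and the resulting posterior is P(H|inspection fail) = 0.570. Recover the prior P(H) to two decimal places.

In odds form, posterior odds = prior odds × likelihood ratio, so prior odds = posterior odds ÷ LR.
Posterior odds = 0.570/(1−0.570) = 1.3256. LR = 0.84/0.20 = 4.2000.
Prior odds = 1.3256/4.2000 = 0.3156, so P(H) = 0.3156/(1+0.3156) ≈ 0.24.

P(H) = 0.24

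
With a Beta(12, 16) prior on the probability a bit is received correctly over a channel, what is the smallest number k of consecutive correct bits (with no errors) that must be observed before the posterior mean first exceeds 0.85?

k = 79

After k correct bits and 0 errors the posterior is Beta(12+k, 16), with mean (12+k)/(12+16+k).
Set (12+k)/(28+k) > 0.85 and solve: k > (0.85·28 − 12)/(1 − 0.85) = 78.667.
The smallest integer exceeding 78.667 is 79, and checking k=79: (91)/(107) = 0.8505 > 0.85.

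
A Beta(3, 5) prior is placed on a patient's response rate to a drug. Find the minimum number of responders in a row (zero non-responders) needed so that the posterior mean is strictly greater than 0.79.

After k responders and 0 non-responders the posterior is Beta(3+k, 5), with mean (3+k)/(3+5+k).
Set (3+k)/(8+k) > 0.79 and solve: k > (0.79·8 − 3)/(1 − 0.79) = 15.810.
The smallest integer exceeding 15.810 is 16, and checking k=16: (19)/(24) = 0.7917 > 0.79.

k = 16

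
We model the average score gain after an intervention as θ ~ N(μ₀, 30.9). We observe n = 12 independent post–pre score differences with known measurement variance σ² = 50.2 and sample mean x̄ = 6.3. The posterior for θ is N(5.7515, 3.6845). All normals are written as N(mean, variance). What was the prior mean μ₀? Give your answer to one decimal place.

μ₀ = 1.7

With known observation variance, the Normal–Normal posterior has precision τ_n = τ₀ + n/σ² and mean μ_n = (τ₀μ₀ + (n/σ²)x̄)/τ_n.
Here τ₀ = 1/30.9 = 0.032362 and τ_data = 12/50.2 = 0.239044, so τ_n = 0.271406.
Rearranging for μ₀: μ₀ = (μ_n·τ_n − τ_data·x̄)/τ₀ = (5.7515·0.271406 − 0.239044·6.3) / 0.032362 = 0.055014/0.032362 ≈ 1.7.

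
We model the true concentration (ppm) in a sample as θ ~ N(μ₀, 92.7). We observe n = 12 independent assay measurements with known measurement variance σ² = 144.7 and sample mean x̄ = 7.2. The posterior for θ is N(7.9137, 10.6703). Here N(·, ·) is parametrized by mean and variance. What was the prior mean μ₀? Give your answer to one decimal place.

With known observation variance, the Normal–Normal posterior has precision τ_n = τ₀ + n/σ² and mean μ_n = (τ₀μ₀ + (n/σ²)x̄)/τ_n.
Here τ₀ = 1/92.7 = 0.010787 and τ_data = 12/144.7 = 0.082930, so τ_n = 0.093717.
Rearranging for μ₀: μ₀ = (μ_n·τ_n − τ_data·x̄)/τ₀ = (7.9137·0.093717 − 0.082930·7.2) / 0.010787 = 0.144552/0.010787 ≈ 13.4.

μ₀ = 13.4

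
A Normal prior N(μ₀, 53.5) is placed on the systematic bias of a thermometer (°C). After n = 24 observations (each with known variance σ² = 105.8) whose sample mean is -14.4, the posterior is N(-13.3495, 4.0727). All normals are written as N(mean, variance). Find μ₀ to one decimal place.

μ₀ = -0.6

With known observation variance, the Normal–Normal posterior has precision τ_n = τ₀ + n/σ² and mean μ_n = (τ₀μ₀ + (n/σ²)x̄)/τ_n.
Here τ₀ = 1/53.5 = 0.018692 and τ_data = 24/105.8 = 0.226843, so τ_n = 0.245535.
Rearranging for μ₀: μ₀ = (μ_n·τ_n − τ_data·x̄)/τ₀ = (-13.3495·0.245535 − 0.226843·-14.4) / 0.018692 = -0.011230/0.018692 ≈ -0.6.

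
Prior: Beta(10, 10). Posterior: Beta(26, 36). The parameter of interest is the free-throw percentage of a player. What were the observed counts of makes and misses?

16 makes and 26 misses

Under Beta–binomial conjugacy the posterior parameters are (α+s, β+f).
So s = 26 − 10 = 16 and f = 36 − 10 = 26.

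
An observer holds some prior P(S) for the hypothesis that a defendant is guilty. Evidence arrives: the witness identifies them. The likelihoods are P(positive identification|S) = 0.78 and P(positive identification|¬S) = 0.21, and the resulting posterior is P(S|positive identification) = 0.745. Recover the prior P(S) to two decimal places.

Bayes' rule in odds form gives O(S|E) = O(S)·[P(E|S)/P(E|¬S)], hence O(S) = O(S|E)/LR.
Posterior odds = 0.745/(1−0.745) = 2.9216. LR = 0.78/0.21 = 3.7143.
Prior odds = 2.9216/3.7143 = 0.7866, so P(S) = 0.7866/(1+0.7866) ≈ 0.44.

P(S) = 0.44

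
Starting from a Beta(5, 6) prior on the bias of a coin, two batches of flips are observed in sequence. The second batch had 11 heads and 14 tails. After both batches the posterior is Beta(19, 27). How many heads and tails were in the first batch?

Because Beta–binomial updating is additive in the counts, the combined data contributed (α_post−α_prior, β_post−β_prior) successes and failures.
Total across both batches: 19−5=14 heads, 27−6=21 tails.
Subtract the second batch: 14−11=3 heads and 21−14=7 tails.

3 heads and 7 tails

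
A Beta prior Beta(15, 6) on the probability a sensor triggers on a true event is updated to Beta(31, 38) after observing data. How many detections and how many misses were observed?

Beta is conjugate to the binomial likelihood: posterior = Beta(a+s, b+f).
So s = 31 − 15 = 16 and f = 38 − 6 = 32.

16 detections and 32 misses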